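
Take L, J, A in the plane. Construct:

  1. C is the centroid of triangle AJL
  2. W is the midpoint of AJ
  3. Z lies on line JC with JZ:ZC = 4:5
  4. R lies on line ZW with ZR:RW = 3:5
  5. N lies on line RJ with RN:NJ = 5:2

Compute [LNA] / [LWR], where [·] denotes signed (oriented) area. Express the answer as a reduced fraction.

[LNA]:[LWR] = -386/75

Assign L = (0, 0), J = (1, 0), A = (0, 1) — the answer is frame-independent, so this choice is without loss of generality.
1. C is the centroid of triangle AJL ⇒ C = (1/3, 1/3)
2. W is the midpoint of AJ ⇒ W = (1/2, 1/2)
3. Z lies on line JC with JZ:ZC = 4:5 ⇒ Z = (19/27, 4/27)
4. R lies on line ZW with ZR:RW = 3:5 ⇒ R = (271/432, 121/432)
5. N lies on line RJ with RN:NJ = 5:2 ⇒ N = (193/216, 121/1512)
2·[LNA] = 193/216, 2·[LWR] = -25/144
[LNA]:[LWR] = 193/216:-25/144 = -386/75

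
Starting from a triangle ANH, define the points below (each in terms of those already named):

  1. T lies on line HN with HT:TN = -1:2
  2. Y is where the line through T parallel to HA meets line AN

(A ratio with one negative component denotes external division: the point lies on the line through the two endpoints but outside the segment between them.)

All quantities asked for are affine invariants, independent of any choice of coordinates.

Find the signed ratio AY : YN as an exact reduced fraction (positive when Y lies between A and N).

AY:YN = -1/2

Set A = (0, 0), N = (1, 0), H = (0, 1); any affine frame gives the same invariant.
1. T lies on line HN with HT:TN = -1:2 ⇒ T = (-1, 2)
2. Y is where the line through T parallel to HA meets line AN ⇒ Y = (-1, 0)
Y = A + t·(N−A) with t = -1, so AY:YN = t:(1−t) = -1:2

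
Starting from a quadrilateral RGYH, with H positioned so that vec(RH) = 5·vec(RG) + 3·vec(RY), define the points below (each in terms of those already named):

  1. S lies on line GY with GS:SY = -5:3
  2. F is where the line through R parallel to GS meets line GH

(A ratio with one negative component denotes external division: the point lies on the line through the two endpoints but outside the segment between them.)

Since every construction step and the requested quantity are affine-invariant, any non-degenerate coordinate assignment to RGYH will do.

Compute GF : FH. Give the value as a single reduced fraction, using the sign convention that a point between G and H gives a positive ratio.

GF:FH = -1/8

Set R = (0, 0), G = (1, 0), Y = (0, 1), H = (5, 3); any affine frame gives the same invariant.
1. S lies on line GY with GS:SY = -5:3 ⇒ S = (-3/2, 5/2)
2. F is where the line through R parallel to GS meets line GH ⇒ F = (3/7, -3/7)
F = G + t·(H−G) with t = -1/7, so GF:FH = t:(1−t) = -1/7:8/7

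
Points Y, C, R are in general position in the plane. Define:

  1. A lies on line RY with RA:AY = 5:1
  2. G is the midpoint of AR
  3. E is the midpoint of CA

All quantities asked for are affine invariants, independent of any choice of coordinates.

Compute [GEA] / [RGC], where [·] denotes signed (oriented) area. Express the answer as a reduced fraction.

Set Y = (0, 0), C = (1, 0), R = (0, 1); any affine frame gives the same invariant.
1. A lies on line RY with RA:AY = 5:1 ⇒ A = (0, 1/6)
2. G is the midpoint of AR ⇒ G = (0, 7/12)
3. E is the midpoint of CA ⇒ E = (1/2, 1/12)
2·[GEA] = -5/24, 2·[RGC] = 5/12
[GEA]:[RGC] = -5/24:5/12 = -1/2

[GEA]:[RGC] = -1/2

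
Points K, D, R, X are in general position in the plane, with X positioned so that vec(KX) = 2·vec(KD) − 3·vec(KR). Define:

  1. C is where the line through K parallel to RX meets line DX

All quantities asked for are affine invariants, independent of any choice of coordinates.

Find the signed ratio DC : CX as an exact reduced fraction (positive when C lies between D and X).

Choose coordinates K = (0, 0), D = (1, 0), R = (0, 1), X = (2, -3).
1. C is where the line through K parallel to RX meets line DX ⇒ C = (3, -6)
C = D + t·(X−D) with t = 2, so DC:CX = t:(1−t) = 2:-1

DC:CX = -2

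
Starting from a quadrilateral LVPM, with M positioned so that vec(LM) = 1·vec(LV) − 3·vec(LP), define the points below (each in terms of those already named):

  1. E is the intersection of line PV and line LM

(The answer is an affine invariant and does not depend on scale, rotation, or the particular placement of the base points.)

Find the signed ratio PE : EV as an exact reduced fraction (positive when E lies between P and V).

Set L = (0, 0), V = (1, 0), P = (0, 1), M = (1, -3); any affine frame gives the same invariant.
1. E is the intersection of line PV and line LM ⇒ E = (-1/2, 3/2)
E = P + t·(V−P) with t = -1/2, so PE:EV = t:(1−t) = -1/2:3/2

PE:EV = -1/3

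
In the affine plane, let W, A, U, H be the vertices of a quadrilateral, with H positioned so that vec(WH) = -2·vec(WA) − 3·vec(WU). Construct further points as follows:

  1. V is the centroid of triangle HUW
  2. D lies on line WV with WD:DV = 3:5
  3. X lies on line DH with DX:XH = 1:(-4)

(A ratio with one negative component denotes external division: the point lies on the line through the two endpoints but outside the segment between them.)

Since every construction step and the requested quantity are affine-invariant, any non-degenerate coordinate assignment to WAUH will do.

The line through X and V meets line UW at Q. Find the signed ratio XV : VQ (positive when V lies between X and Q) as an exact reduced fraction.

XV:VQ = -3/2

Assign W = (0, 0), A = (1, 0), U = (0, 1), H = (-2, -3) — the answer is frame-independent, so this choice is without loss of generality.
1. V is the centroid of triangle HUW ⇒ V = (-2/3, -2/3)
2. D lies on line WV with WD:DV = 3:5 ⇒ D = (-1/4, -1/4)
3. X lies on line DH with DX:XH = 1:(-4) ⇒ X = (1/3, 2/3)
line XV meets UW at Q = (0, 2/9)
V = X + t·(Q−X) with t = 3, so XV:VQ = 3:-2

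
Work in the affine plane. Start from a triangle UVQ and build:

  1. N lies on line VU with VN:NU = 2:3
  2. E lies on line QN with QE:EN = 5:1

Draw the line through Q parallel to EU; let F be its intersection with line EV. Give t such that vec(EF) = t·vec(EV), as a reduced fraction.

Work in coordinates with U = (0, 0), V = (1, 0), Q = (0, 1).
1. N lies on line VU with VN:NU = 2:3 ⇒ N = (3/5, 0)
2. E lies on line QN with QE:EN = 5:1 ⇒ E = (1/2, 1/6)
through Q parallel to EU: direction (-1/2, -1/6); meets EV at F = (-1, 2/3)
F = E + t·(V−E) with t = -3

t = -3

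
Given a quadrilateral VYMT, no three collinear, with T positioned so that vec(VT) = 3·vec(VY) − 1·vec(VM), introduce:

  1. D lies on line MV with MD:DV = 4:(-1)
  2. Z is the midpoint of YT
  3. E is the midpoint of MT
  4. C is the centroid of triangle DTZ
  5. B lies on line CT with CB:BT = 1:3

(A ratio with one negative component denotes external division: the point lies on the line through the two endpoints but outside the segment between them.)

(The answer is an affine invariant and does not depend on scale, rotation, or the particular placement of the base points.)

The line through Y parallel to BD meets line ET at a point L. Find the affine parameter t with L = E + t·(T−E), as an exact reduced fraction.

Choose coordinates V = (0, 0), Y = (1, 0), M = (0, 1), T = (3, -1).
1. D lies on line MV with MD:DV = 4:(-1) ⇒ D = (0, -1/3)
2. Z is the midpoint of YT ⇒ Z = (2, -1/2)
3. E is the midpoint of MT ⇒ E = (3/2, 0)
4. C is the centroid of triangle DTZ ⇒ C = (5/3, -11/18)
5. B lies on line CT with CB:BT = 1:3 ⇒ B = (2, -17/24)
through Y parallel to BD: direction (-2, 3/8); meets ET at L = (39/23, -3/23)
L = E + t·(T−E) with t = 3/23

t = 3/23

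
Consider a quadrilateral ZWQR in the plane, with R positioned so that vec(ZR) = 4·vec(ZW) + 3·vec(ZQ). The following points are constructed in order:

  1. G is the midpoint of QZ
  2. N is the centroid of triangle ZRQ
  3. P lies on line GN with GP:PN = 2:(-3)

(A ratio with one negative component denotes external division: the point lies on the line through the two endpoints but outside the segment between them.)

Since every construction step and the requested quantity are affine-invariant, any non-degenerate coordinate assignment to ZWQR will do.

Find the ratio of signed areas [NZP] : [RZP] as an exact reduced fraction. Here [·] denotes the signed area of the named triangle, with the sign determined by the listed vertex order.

[NZP]:[RZP] = 3/5

Work in coordinates with Z = (0, 0), W = (1, 0), Q = (0, 1), R = (4, 3).
1. G is the midpoint of QZ ⇒ G = (0, 1/2)
2. N is the centroid of triangle ZRQ ⇒ N = (4/3, 4/3)
3. P lies on line GN with GP:PN = 2:(-3) ⇒ P = (-8/3, -7/6)
2·[NZP] = -2, 2·[RZP] = -10/3
[NZP]:[RZP] = -2:-10/3 = 3/5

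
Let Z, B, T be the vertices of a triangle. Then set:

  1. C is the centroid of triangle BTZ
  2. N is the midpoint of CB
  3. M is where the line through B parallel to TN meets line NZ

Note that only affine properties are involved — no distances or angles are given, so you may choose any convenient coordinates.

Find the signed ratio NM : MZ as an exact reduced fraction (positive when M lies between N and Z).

NM:MZ = -1/5

Choose coordinates Z = (0, 0), B = (1, 0), T = (0, 1).
1. C is the centroid of triangle BTZ ⇒ C = (1/3, 1/3)
2. N is the midpoint of CB ⇒ N = (2/3, 1/6)
3. M is where the line through B parallel to TN meets line NZ ⇒ M = (5/6, 5/24)
M = N + t·(Z−N) with t = -1/4, so NM:MZ = t:(1−t) = -1/4:5/4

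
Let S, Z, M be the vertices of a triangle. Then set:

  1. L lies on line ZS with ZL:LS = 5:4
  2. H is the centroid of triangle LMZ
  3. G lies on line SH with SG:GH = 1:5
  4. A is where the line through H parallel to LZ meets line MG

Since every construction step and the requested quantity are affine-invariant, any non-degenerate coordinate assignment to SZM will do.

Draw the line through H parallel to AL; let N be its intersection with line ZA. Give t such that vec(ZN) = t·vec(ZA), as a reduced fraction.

Choose coordinates S = (0, 0), Z = (1, 0), M = (0, 1).
1. L lies on line ZS with ZL:LS = 5:4 ⇒ L = (4/9, 0)
2. H is the centroid of triangle LMZ ⇒ H = (13/27, 1/3)
3. G lies on line SH with SG:GH = 1:5 ⇒ G = (13/162, 1/18)
4. A is where the line through H parallel to LZ meets line MG ⇒ A = (26/459, 1/3)
through H parallel to AL: direction (178/459, -1/3); meets ZA at N = (6071/7803, 4/51)
N = Z + t·(A−Z) with t = 4/17

t = 4/17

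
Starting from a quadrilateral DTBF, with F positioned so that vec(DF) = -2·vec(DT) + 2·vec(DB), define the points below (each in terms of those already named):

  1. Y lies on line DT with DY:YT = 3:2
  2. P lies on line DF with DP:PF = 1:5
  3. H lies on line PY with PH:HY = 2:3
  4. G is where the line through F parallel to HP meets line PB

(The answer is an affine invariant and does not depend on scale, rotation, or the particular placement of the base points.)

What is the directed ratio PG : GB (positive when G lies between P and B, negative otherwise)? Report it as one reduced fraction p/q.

PG:GB = -15/4

Work in coordinates with D = (0, 0), T = (1, 0), B = (0, 1), F = (-2, 2).
1. Y lies on line DT with DY:YT = 3:2 ⇒ Y = (3/5, 0)
2. P lies on line DF with DP:PF = 1:5 ⇒ P = (-1/3, 1/3)
3. H lies on line PY with PH:HY = 2:3 ⇒ H = (1/25, 1/5)
4. G is where the line through F parallel to HP meets line PB ⇒ G = (4/33, 41/33)
G = P + t·(B−P) with t = 15/11, so PG:GB = t:(1−t) = 15/11:-4/11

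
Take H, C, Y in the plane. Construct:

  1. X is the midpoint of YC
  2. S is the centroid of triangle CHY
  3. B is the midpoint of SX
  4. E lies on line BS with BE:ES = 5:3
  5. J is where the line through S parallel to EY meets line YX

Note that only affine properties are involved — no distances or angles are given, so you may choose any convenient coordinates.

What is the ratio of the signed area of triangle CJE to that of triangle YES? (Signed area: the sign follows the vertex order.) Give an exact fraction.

[CJE]:[YES] = -29/3

Assign H = (0, 0), C = (1, 0), Y = (0, 1) — the answer is frame-independent, so this choice is without loss of generality.
1. X is the midpoint of YC ⇒ X = (1/2, 1/2)
2. S is the centroid of triangle CHY ⇒ S = (1/3, 1/3)
3. B is the midpoint of SX ⇒ B = (5/12, 5/12)
4. E lies on line BS with BE:ES = 5:3 ⇒ E = (35/96, 35/96)
5. J is where the line through S parallel to EY meets line YX ⇒ J = (-3/26, 29/26)
2·[CJE] = 29/96, 2·[YES] = -1/32
[CJE]:[YES] = 29/96:-1/32 = -29/3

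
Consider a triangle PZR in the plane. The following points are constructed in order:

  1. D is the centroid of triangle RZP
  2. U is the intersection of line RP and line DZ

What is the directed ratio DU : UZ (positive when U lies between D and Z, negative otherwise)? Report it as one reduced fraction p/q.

Choose coordinates P = (0, 0), Z = (1, 0), R = (0, 1).
1. D is the centroid of triangle RZP ⇒ D = (1/3, 1/3)
2. U is the intersection of line RP and line DZ ⇒ U = (0, 1/2)
U = D + t·(Z−D) with t = -1/2, so DU:UZ = t:(1−t) = -1/2:3/2

DU:UZ = -1/3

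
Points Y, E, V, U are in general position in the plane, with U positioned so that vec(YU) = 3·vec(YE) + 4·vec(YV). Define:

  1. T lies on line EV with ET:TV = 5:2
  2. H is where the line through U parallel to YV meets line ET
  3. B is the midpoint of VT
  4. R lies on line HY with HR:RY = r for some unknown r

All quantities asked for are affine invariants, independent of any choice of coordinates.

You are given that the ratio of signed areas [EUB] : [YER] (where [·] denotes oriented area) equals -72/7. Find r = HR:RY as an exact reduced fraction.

Work in coordinates with Y = (0, 0), E = (1, 0), V = (0, 1), U = (3, 4).
1. T lies on line EV with ET:TV = 5:2 ⇒ T = (2/7, 5/7)
2. H is where the line through U parallel to YV meets line ET ⇒ H = (3, -2)
3. B is the midpoint of VT ⇒ B = (1/7, 6/7)
4. With HR:RY = r, write λ = r/(r+1) so R = H + λ·(Y−H); R is affine-linear in λ
Every point depending on R is an affine combination of R and λ-independent points, so each such coordinate is linear in λ; the λ² term in each signed area is a multiple of (Y−H)×(Y−H) = 0, so 2·[EUB] and 2·[YER] are each linear in λ. Evaluating at λ=0 and λ=1:
  2·[EUB] = 36/7,   2·[YER] = 2·λ − 2
So [EUB]:[YER] = (36/7) / (2·λ − 2). Setting this equal to -72/7:
  36/7 = -72/7·(2·λ − 2)  ⇒  λ = 3/4
Then r = λ/(1−λ) = (3/4)/(1/4) = 3. Check: with r = 3, R = (3/4, -1/2) and [EUB]:[YER] = -72/7 as required.

r = 3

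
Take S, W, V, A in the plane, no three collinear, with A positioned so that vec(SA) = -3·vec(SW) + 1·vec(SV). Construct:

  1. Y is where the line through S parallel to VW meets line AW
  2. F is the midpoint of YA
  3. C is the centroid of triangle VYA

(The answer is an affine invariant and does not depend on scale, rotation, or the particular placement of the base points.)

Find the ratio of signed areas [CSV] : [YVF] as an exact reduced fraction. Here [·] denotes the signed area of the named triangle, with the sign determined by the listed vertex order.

[CSV]:[YVF] = 10/9

Set S = (0, 0), W = (1, 0), V = (0, 1), A = (-3, 1); any affine frame gives the same invariant.
1. Y is where the line through S parallel to VW meets line AW ⇒ Y = (-1/3, 1/3)
2. F is the midpoint of YA ⇒ F = (-5/3, 2/3)
3. C is the centroid of triangle VYA ⇒ C = (-10/9, 7/9)
2·[CSV] = 10/9, 2·[YVF] = 1
[CSV]:[YVF] = 10/9:1 = 10/9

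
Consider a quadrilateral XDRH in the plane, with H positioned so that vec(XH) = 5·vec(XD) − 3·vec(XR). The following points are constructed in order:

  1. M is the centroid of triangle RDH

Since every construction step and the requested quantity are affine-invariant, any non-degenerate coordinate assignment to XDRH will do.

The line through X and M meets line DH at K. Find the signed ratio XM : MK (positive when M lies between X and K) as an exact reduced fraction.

Set X = (0, 0), D = (1, 0), R = (0, 1), H = (5, -3); any affine frame gives the same invariant.
1. M is the centroid of triangle RDH ⇒ M = (2, -2/3)
line XM meets DH at K = (9/5, -3/5)
M = X + t·(K−X) with t = 10/9, so XM:MK = 10/9:-1/9

XM:MK = -10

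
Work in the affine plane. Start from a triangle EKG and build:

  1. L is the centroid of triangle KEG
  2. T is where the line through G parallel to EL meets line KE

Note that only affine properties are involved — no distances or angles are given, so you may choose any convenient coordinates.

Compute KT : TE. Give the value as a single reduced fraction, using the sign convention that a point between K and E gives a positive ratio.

Set E = (0, 0), K = (1, 0), G = (0, 1); any affine frame gives the same invariant.
1. L is the centroid of triangle KEG ⇒ L = (1/3, 1/3)
2. T is where the line through G parallel to EL meets line KE ⇒ T = (-1, 0)
T = K + t·(E−K) with t = 2, so KT:TE = t:(1−t) = 2:-1

KT:TE = -2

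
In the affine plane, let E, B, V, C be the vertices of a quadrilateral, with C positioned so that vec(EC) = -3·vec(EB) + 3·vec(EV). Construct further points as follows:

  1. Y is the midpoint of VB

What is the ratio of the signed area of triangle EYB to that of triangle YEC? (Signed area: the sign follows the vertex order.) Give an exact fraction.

Choose coordinates E = (0, 0), B = (1, 0), V = (0, 1), C = (-3, 3).
1. Y is the midpoint of VB ⇒ Y = (1/2, 1/2)
2·[EYB] = -1/2, 2·[YEC] = -3
[EYB]:[YEC] = -1/2:-3 = 1/6

[EYB]:[YEC] = 1/6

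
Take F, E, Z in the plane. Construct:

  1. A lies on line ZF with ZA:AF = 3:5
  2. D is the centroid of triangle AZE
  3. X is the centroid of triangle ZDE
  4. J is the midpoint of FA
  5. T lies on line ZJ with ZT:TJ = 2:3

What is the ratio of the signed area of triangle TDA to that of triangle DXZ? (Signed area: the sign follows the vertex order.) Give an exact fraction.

[TDA]:[DXZ] = -4/5

Assign F = (0, 0), E = (1, 0), Z = (0, 1) — the answer is frame-independent, so this choice is without loss of generality.
1. A lies on line ZF with ZA:AF = 3:5 ⇒ A = (0, 5/8)
2. D is the centroid of triangle AZE ⇒ D = (1/3, 13/24)
3. X is the centroid of triangle ZDE ⇒ X = (4/9, 37/72)
4. J is the midpoint of FA ⇒ J = (0, 5/16)
5. T lies on line ZJ with ZT:TJ = 2:3 ⇒ T = (0, 29/40)
2·[TDA] = -1/30, 2·[DXZ] = 1/24
[TDA]:[DXZ] = -1/30:1/24 = -4/5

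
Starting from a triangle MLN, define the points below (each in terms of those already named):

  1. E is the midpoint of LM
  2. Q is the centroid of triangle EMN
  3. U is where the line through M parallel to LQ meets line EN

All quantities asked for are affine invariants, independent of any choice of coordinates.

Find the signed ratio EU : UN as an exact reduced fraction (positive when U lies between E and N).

EU:UN = -1/5

Assign M = (0, 0), L = (1, 0), N = (0, 1) — the answer is frame-independent, so this choice is without loss of generality.
1. E is the midpoint of LM ⇒ E = (1/2, 0)
2. Q is the centroid of triangle EMN ⇒ Q = (1/6, 1/3)
3. U is where the line through M parallel to LQ meets line EN ⇒ U = (5/8, -1/4)
U = E + t·(N−E) with t = -1/4, so EU:UN = t:(1−t) = -1/4:5/4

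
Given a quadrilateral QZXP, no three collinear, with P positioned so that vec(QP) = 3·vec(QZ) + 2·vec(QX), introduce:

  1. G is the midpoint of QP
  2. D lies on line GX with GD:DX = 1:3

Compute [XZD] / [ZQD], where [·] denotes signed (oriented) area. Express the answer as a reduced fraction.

[XZD]:[ZQD] = -9/8

Assign Q = (0, 0), Z = (1, 0), X = (0, 1), P = (3, 2) — the answer is frame-independent, so this choice is without loss of generality.
1. G is the midpoint of QP ⇒ G = (3/2, 1)
2. D lies on line GX with GD:DX = 1:3 ⇒ D = (9/8, 1)
2·[XZD] = 9/8, 2·[ZQD] = -1
[XZD]:[ZQD] = 9/8:-1 = -9/8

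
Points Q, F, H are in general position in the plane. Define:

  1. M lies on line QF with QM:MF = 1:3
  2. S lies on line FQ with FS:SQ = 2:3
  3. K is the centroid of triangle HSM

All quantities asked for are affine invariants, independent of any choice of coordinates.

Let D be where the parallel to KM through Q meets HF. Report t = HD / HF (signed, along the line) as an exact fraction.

t = 1/11

Choose coordinates Q = (0, 0), F = (1, 0), H = (0, 1).
1. M lies on line QF with QM:MF = 1:3 ⇒ M = (1/4, 0)
2. S lies on line FQ with FS:SQ = 2:3 ⇒ S = (3/5, 0)
3. K is the centroid of triangle HSM ⇒ K = (17/60, 1/3)
through Q parallel to KM: direction (-1/30, -1/3); meets HF at D = (1/11, 10/11)
D = H + t·(F−H) with t = 1/11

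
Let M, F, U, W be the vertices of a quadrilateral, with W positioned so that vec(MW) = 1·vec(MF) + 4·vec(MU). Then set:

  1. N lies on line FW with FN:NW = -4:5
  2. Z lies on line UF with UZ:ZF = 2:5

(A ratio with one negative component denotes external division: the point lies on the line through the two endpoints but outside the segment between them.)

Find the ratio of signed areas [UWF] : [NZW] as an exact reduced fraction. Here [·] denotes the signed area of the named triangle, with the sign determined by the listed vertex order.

[UWF]:[NZW] = 7/25

Assign M = (0, 0), F = (1, 0), U = (0, 1), W = (1, 4) — the answer is frame-independent, so this choice is without loss of generality.
1. N lies on line FW with FN:NW = -4:5 ⇒ N = (1, -16)
2. Z lies on line UF with UZ:ZF = 2:5 ⇒ Z = (2/7, 5/7)
2·[UWF] = -4, 2·[NZW] = -100/7
[UWF]:[NZW] = -4:-100/7 = 7/25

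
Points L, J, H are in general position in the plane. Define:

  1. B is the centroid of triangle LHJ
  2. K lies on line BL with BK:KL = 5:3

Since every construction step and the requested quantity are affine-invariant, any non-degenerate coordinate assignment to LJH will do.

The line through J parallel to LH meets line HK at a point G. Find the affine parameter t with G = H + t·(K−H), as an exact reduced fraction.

t = 8

Assign L = (0, 0), J = (1, 0), H = (0, 1) — the answer is frame-independent, so this choice is without loss of generality.
1. B is the centroid of triangle LHJ ⇒ B = (1/3, 1/3)
2. K lies on line BL with BK:KL = 5:3 ⇒ K = (1/8, 1/8)
through J parallel to LH: direction (0, 1); meets HK at G = (1, -6)
G = H + t·(K−H) with t = 8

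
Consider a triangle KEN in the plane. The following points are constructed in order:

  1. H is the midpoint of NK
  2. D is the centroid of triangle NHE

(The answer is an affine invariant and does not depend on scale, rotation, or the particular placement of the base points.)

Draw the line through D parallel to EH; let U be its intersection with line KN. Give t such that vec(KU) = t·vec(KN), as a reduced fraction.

Choose coordinates K = (0, 0), E = (1, 0), N = (0, 1).
1. H is the midpoint of NK ⇒ H = (0, 1/2)
2. D is the centroid of triangle NHE ⇒ D = (1/3, 1/2)
through D parallel to EH: direction (-1, 1/2); meets KN at U = (0, 2/3)
U = K + t·(N−K) with t = 2/3

t = 2/3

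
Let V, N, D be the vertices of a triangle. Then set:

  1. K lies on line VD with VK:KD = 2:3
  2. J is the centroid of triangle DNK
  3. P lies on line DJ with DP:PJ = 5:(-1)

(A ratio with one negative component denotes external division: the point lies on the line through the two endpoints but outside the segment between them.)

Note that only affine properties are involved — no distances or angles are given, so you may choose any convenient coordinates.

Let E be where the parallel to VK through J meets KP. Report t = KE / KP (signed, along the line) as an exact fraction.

Choose coordinates V = (0, 0), N = (1, 0), D = (0, 1).
1. K lies on line VD with VK:KD = 2:3 ⇒ K = (0, 2/5)
2. J is the centroid of triangle DNK ⇒ J = (1/3, 7/15)
3. P lies on line DJ with DP:PJ = 5:(-1) ⇒ P = (5/12, 1/3)
through J parallel to VK: direction (0, 2/5); meets KP at E = (1/3, 26/75)
E = K + t·(P−K) with t = 4/5

t = 4/5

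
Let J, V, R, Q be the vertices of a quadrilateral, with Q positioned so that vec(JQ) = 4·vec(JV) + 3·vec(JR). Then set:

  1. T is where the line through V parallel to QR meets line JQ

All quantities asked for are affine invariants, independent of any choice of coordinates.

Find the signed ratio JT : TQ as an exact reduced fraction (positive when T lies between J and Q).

JT:TQ = -1/3

Assign J = (0, 0), V = (1, 0), R = (0, 1), Q = (4, 3) — the answer is frame-independent, so this choice is without loss of generality.
1. T is where the line through V parallel to QR meets line JQ ⇒ T = (-2, -3/2)
T = J + t·(Q−J) with t = -1/2, so JT:TQ = t:(1−t) = -1/2:3/2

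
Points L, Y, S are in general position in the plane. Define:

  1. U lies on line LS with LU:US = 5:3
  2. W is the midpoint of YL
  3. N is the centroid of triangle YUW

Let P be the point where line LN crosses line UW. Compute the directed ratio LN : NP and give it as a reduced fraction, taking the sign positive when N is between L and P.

Work in coordinates with L = (0, 0), Y = (1, 0), S = (0, 1).
1. U lies on line LS with LU:US = 5:3 ⇒ U = (0, 5/8)
2. W is the midpoint of YL ⇒ W = (1/2, 0)
3. N is the centroid of triangle YUW ⇒ N = (1/2, 5/24)
line LN meets UW at P = (3/8, 5/32)
N = L + t·(P−L) with t = 4/3, so LN:NP = 4/3:-1/3

LN:NP = -4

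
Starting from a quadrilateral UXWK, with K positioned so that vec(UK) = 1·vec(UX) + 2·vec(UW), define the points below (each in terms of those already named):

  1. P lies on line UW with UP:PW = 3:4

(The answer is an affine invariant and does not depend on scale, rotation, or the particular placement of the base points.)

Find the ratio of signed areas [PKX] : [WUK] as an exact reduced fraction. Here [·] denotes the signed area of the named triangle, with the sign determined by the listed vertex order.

Choose coordinates U = (0, 0), X = (1, 0), W = (0, 1), K = (1, 2).
1. P lies on line UW with UP:PW = 3:4 ⇒ P = (0, 3/7)
2·[PKX] = -2, 2·[WUK] = 1
[PKX]:[WUK] = -2:1 = -2

[PKX]:[WUK] = -2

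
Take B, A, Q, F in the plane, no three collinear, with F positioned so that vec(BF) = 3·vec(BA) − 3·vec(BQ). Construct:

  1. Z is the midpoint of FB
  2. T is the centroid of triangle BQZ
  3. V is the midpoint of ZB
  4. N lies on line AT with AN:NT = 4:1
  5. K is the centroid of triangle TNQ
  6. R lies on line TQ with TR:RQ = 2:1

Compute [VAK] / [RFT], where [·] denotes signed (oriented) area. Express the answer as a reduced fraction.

Choose coordinates B = (0, 0), A = (1, 0), Q = (0, 1), F = (3, -3).
1. Z is the midpoint of FB ⇒ Z = (3/2, -3/2)
2. T is the centroid of triangle BQZ ⇒ T = (1/2, -1/6)
3. V is the midpoint of ZB ⇒ V = (3/4, -3/4)
4. N lies on line AT with AN:NT = 4:1 ⇒ N = (3/5, -2/15)
5. K is the centroid of triangle TNQ ⇒ K = (11/30, 7/30)
6. R lies on line TQ with TR:RQ = 2:1 ⇒ R = (1/6, 11/18)
2·[VAK] = 8/15, 2·[RFT] = -1
[VAK]:[RFT] = 8/15:-1 = -8/15

[VAK]:[RFT] = -8/15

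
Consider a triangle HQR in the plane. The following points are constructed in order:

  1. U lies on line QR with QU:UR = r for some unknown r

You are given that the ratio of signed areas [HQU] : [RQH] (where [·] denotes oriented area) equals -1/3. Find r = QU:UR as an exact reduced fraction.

r = 1/2

Assign H = (0, 0), Q = (1, 0), R = (0, 1) — the answer is frame-independent, so this choice is without loss of generality.
1. With QU:UR = r, write λ = r/(r+1) so U = Q + λ·(R−Q); U is affine-linear in λ
Every point depending on U is an affine combination of U and λ-independent points, so each such coordinate is linear in λ; the λ² term in each signed area is a multiple of (R−Q)×(R−Q) = 0, so 2·[HQU] and 2·[RQH] are each linear in λ. Evaluating at λ=0 and λ=1:
  2·[HQU] = λ,   2·[RQH] = -1
So [HQU]:[RQH] = (λ) / (-1). Setting this equal to -1/3:
  λ = -1/3·(-1)  ⇒  λ = 1/3
Then r = λ/(1−λ) = (1/3)/(2/3) = 1/2. Check: with r = 1/2, U = (2/3, 1/3) and [HQU]:[RQH] = -1/3 as required.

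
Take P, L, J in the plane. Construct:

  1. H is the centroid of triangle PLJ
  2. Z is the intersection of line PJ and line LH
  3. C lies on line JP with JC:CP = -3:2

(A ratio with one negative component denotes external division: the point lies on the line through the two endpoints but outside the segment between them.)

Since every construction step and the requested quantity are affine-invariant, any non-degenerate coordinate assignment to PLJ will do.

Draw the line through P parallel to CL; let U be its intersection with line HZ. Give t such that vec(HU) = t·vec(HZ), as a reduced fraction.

t = 2/5

Work in coordinates with P = (0, 0), L = (1, 0), J = (0, 1).
1. H is the centroid of triangle PLJ ⇒ H = (1/3, 1/3)
2. Z is the intersection of line PJ and line LH ⇒ Z = (0, 1/2)
3. C lies on line JP with JC:CP = -3:2 ⇒ C = (0, -2)
through P parallel to CL: direction (1, 2); meets HZ at U = (1/5, 2/5)
U = H + t·(Z−H) with t = 2/5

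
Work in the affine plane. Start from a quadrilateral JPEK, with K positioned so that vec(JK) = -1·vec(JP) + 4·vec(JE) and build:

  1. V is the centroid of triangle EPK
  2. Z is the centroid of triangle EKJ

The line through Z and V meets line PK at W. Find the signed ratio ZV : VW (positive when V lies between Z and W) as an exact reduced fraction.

Choose coordinates J = (0, 0), P = (1, 0), E = (0, 1), K = (-1, 4).
1. V is the centroid of triangle EPK ⇒ V = (0, 5/3)
2. Z is the centroid of triangle EKJ ⇒ Z = (-1/3, 5/3)
line ZV meets PK at W = (1/6, 5/3)
V = Z + t·(W−Z) with t = 2/3, so ZV:VW = 2/3:1/3

ZV:VW = 2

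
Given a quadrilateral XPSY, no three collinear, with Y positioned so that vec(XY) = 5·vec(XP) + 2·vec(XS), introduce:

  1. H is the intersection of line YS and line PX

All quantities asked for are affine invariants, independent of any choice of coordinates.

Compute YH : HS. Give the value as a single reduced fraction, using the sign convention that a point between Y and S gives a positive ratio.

YH:HS = -2

Set X = (0, 0), P = (1, 0), S = (0, 1), Y = (5, 2); any affine frame gives the same invariant.
1. H is the intersection of line YS and line PX ⇒ H = (-5, 0)
H = Y + t·(S−Y) with t = 2, so YH:HS = t:(1−t) = 2:-1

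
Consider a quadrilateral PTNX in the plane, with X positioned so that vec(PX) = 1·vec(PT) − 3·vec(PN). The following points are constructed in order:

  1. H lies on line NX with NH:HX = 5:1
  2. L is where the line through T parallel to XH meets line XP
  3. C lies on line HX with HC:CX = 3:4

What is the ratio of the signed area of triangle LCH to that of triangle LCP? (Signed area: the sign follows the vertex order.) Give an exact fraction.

Set P = (0, 0), T = (1, 0), N = (0, 1), X = (1, -3); any affine frame gives the same invariant.
1. H lies on line NX with NH:HX = 5:1 ⇒ H = (5/6, -7/3)
2. L is where the line through T parallel to XH meets line XP ⇒ L = (4, -12)
3. C lies on line HX with HC:CX = 3:4 ⇒ C = (19/21, -55/21)
2·[LCH] = -3/14, 2·[LCP] = 8/21
[LCH]:[LCP] = -3/14:8/21 = -9/16

[LCH]:[LCP] = -9/16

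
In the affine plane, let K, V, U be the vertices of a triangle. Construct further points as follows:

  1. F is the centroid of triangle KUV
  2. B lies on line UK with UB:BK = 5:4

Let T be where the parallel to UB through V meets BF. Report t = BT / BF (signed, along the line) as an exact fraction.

t = 3

Assign K = (0, 0), V = (1, 0), U = (0, 1) — the answer is frame-independent, so this choice is without loss of generality.
1. F is the centroid of triangle KUV ⇒ F = (1/3, 1/3)
2. B lies on line UK with UB:BK = 5:4 ⇒ B = (0, 4/9)
through V parallel to UB: direction (0, -5/9); meets BF at T = (1, 1/9)
T = B + t·(F−B) with t = 3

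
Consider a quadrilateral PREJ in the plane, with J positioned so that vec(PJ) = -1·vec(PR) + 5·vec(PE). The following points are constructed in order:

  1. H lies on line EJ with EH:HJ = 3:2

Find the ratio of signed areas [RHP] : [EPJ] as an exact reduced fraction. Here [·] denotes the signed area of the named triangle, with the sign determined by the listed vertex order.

Set P = (0, 0), R = (1, 0), E = (0, 1), J = (-1, 5); any affine frame gives the same invariant.
1. H lies on line EJ with EH:HJ = 3:2 ⇒ H = (-3/5, 17/5)
2·[RHP] = 17/5, 2·[EPJ] = -1
[RHP]:[EPJ] = 17/5:-1 = -17/5

[RHP]:[EPJ] = -17/5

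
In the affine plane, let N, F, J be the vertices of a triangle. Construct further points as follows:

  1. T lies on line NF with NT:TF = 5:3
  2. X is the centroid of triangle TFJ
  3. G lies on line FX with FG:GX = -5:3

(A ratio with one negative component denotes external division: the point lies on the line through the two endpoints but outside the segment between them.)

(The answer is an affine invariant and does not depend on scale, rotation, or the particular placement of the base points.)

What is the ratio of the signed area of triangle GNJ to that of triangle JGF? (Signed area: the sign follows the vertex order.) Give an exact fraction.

Work in coordinates with N = (0, 0), F = (1, 0), J = (0, 1).
1. T lies on line NF with NT:TF = 5:3 ⇒ T = (5/8, 0)
2. X is the centroid of triangle TFJ ⇒ X = (13/24, 1/3)
3. G lies on line FX with FG:GX = -5:3 ⇒ G = (-7/48, 5/6)
2·[GNJ] = 7/48, 2·[JGF] = 5/16
[GNJ]:[JGF] = 7/48:5/16 = 7/15

[GNJ]:[JGF] = 7/15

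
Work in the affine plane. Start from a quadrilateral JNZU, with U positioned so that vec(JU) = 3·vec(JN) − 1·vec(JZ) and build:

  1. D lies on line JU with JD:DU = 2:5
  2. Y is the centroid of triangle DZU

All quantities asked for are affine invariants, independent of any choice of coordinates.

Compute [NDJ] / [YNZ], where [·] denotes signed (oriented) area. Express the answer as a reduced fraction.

[NDJ]:[YNZ] = 3/2

Assign J = (0, 0), N = (1, 0), Z = (0, 1), U = (3, -1) — the answer is frame-independent, so this choice is without loss of generality.
1. D lies on line JU with JD:DU = 2:5 ⇒ D = (6/7, -2/7)
2. Y is the centroid of triangle DZU ⇒ Y = (9/7, -2/21)
2·[NDJ] = -2/7, 2·[YNZ] = -4/21
[NDJ]:[YNZ] = -2/7:-4/21 = 3/2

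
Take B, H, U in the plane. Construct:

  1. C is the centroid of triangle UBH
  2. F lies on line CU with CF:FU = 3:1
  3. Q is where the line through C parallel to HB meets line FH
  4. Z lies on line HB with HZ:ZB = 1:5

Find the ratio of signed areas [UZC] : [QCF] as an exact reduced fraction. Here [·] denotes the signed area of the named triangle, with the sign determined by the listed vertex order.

[UZC]:[QCF] = 40/27

Choose coordinates B = (0, 0), H = (1, 0), U = (0, 1).
1. C is the centroid of triangle UBH ⇒ C = (1/3, 1/3)
2. F lies on line CU with CF:FU = 3:1 ⇒ F = (1/12, 5/6)
3. Q is where the line through C parallel to HB meets line FH ⇒ Q = (19/30, 1/3)
4. Z lies on line HB with HZ:ZB = 1:5 ⇒ Z = (5/6, 0)
2·[UZC] = -2/9, 2·[QCF] = -3/20
[UZC]:[QCF] = -2/9:-3/20 = 40/27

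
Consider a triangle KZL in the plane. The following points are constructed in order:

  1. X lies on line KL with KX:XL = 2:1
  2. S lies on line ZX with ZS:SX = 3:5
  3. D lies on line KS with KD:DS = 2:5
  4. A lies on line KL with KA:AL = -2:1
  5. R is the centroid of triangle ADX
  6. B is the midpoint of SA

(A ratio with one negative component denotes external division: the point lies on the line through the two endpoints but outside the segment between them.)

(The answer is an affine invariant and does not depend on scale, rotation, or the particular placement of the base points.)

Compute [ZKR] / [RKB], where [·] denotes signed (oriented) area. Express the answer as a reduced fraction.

Choose coordinates K = (0, 0), Z = (1, 0), L = (0, 1).
1. X lies on line KL with KX:XL = 2:1 ⇒ X = (0, 2/3)
2. S lies on line ZX with ZS:SX = 3:5 ⇒ S = (5/8, 1/4)
3. D lies on line KS with KD:DS = 2:5 ⇒ D = (5/28, 1/14)
4. A lies on line KL with KA:AL = -2:1 ⇒ A = (0, 2)
5. R is the centroid of triangle ADX ⇒ R = (5/84, 115/126)
6. B is the midpoint of SA ⇒ B = (5/16, 9/8)
2·[ZKR] = -115/126, 2·[RKB] = 55/252
[ZKR]:[RKB] = -115/126:55/252 = -46/11

[ZKR]:[RKB] = -46/11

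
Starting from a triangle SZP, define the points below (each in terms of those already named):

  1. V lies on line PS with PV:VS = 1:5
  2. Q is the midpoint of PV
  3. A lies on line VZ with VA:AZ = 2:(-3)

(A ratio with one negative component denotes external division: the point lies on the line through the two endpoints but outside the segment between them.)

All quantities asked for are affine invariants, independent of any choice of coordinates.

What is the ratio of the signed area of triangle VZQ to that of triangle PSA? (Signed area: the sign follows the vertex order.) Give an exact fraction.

Assign S = (0, 0), Z = (1, 0), P = (0, 1) — the answer is frame-independent, so this choice is without loss of generality.
1. V lies on line PS with PV:VS = 1:5 ⇒ V = (0, 5/6)
2. Q is the midpoint of PV ⇒ Q = (0, 11/12)
3. A lies on line VZ with VA:AZ = 2:(-3) ⇒ A = (-2, 5/2)
2·[VZQ] = 1/12, 2·[PSA] = -2
[VZQ]:[PSA] = 1/12:-2 = -1/24

[VZQ]:[PSA] = -1/24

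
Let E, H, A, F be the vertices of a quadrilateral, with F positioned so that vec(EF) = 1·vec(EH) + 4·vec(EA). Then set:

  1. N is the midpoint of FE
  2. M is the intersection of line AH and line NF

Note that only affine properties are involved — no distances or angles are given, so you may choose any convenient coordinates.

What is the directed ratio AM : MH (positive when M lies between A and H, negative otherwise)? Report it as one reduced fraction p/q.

AM:MH = 1/4

Set E = (0, 0), H = (1, 0), A = (0, 1), F = (1, 4); any affine frame gives the same invariant.
1. N is the midpoint of FE ⇒ N = (1/2, 2)
2. M is the intersection of line AH and line NF ⇒ M = (1/5, 4/5)
M = A + t·(H−A) with t = 1/5, so AM:MH = t:(1−t) = 1/5:4/5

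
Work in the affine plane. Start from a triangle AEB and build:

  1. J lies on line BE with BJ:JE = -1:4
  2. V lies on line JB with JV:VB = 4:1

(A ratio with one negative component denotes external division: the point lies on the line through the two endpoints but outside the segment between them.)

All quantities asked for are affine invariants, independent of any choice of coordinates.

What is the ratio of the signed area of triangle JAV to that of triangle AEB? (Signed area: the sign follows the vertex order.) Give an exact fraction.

[JAV]:[AEB] = 4/15

Choose coordinates A = (0, 0), E = (1, 0), B = (0, 1).
1. J lies on line BE with BJ:JE = -1:4 ⇒ J = (-1/3, 4/3)
2. V lies on line JB with JV:VB = 4:1 ⇒ V = (-1/15, 16/15)
2·[JAV] = 4/15, 2·[AEB] = 1
[JAV]:[AEB] = 4/15:1 = 4/15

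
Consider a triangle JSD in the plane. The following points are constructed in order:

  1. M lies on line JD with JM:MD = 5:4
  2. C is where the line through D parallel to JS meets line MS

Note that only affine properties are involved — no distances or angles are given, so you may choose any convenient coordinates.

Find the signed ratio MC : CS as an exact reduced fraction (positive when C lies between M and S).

MC:CS = -4/9

Work in coordinates with J = (0, 0), S = (1, 0), D = (0, 1).
1. M lies on line JD with JM:MD = 5:4 ⇒ M = (0, 5/9)
2. C is where the line through D parallel to JS meets line MS ⇒ C = (-4/5, 1)
C = M + t·(S−M) with t = -4/5, so MC:CS = t:(1−t) = -4/5:9/5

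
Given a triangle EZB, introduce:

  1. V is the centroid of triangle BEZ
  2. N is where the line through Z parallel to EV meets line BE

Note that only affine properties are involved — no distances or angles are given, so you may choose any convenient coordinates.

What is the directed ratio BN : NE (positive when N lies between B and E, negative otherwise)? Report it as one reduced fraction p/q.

BN:NE = -2

Assign E = (0, 0), Z = (1, 0), B = (0, 1) — the answer is frame-independent, so this choice is without loss of generality.
1. V is the centroid of triangle BEZ ⇒ V = (1/3, 1/3)
2. N is where the line through Z parallel to EV meets line BE ⇒ N = (0, -1)
N = B + t·(E−B) with t = 2, so BN:NE = t:(1−t) = 2:-1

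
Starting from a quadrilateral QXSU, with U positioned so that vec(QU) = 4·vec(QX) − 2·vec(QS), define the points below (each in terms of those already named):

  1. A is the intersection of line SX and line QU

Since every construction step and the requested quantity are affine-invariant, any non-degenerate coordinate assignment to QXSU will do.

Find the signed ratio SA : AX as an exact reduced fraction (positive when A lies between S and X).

Assign Q = (0, 0), X = (1, 0), S = (0, 1), U = (4, -2) — the answer is frame-independent, so this choice is without loss of generality.
1. A is the intersection of line SX and line QU ⇒ A = (2, -1)
A = S + t·(X−S) with t = 2, so SA:AX = t:(1−t) = 2:-1

SA:AX = -2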